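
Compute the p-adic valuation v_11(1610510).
v_11(1610510) = 5

v_11(n) is the largest exponent k such that 11^k divides n. Factor out: 1610510 = 11^5 · 10. (Sign doesn't affect v_p.) So v_11(1610510) = 5.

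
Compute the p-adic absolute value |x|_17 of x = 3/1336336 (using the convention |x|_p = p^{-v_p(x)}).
|3/1336336|_17 = 83521

Step 1 — compute v_17(x) by factoring powers of 17 out of the numerator and denominator: v_17(3/1336336) = -4. Step 2 — apply |x|_p = p^{-v_p(x)} = 17^{4} = 83521.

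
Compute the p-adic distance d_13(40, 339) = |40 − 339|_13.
d_13(40, 339) = 1/13

Step 1 — x − y = 40 − 339 = -299. Step 2 — v_13(-299) = 1 (factor: -299 = −(13^1 · 23); the sign does not affect v_p). Step 3 — |x − y|_13 = 13^{-1} = 1/13.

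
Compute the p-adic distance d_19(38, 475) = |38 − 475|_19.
d_19(38, 475) = 1/19

Step 1 — x − y = 38 − 475 = -437. Step 2 — v_19(-437) = 1 (factor: -437 = −(19^1 · 23); the sign does not affect v_p). Step 3 — |x − y|_19 = 19^{-1} = 1/19.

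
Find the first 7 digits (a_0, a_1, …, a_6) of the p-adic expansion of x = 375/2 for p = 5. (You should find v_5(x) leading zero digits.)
(a_0, …, a_6) = (0, 0, 0, 4, 2, 2, 2)

v_5(375/2) = 3, so a_0 = ... = a_2 = 0. Factor out: x = 5^3 · u with u = 3/2 a unit in ℤ_5. Expand u iteratively via a_{v+i} = u_i mod 5, u_{i+1} = (u_i − a_{v+i})/5:
  u_0 = 3/2;  a_3 = 4;  u_1 = (u_0 − 4)/5 = -1/2
  u_1 = -1/2;  a_4 = 2;  u_2 = (u_1 − 2)/5 = -1/2
  u_2 = -1/2;  a_5 = 2;  u_3 = (u_2 − 2)/5 = -1/2
  u_3 = -1/2;  a_6 = 2;  u_4 = (u_3 − 2)/5 = -1/2
Digits: (0, 0, 0, 4, 2, 2, 2).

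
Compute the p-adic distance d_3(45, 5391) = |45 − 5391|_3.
d_3(45, 5391) = 1/243

Step 1 — x − y = 45 − 5391 = -5346. Step 2 — v_3(-5346) = 5 (factor: -5346 = −(3^5 · 22); the sign does not affect v_p). Step 3 — |x − y|_3 = 3^{-5} = 1/243.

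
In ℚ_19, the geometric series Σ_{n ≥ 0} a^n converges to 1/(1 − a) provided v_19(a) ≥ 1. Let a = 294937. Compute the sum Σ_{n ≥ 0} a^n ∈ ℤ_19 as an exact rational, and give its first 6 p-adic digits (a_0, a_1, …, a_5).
Σ a^n = 1/(1 − a) = -1/294936;  first 6 digits = (1, 0, 0, 5, 2, 0)

v_19(a) = 3 ≥ 1, so the series converges in ℤ_19 to 1/(1 − a) = 1/(1 − 294937) = -1/294936. Expand this rational in ℤ_19: compute digits iteratively via d_i = x_i mod 19, x_{i+1} = (x_i − d_i)/19. The first 6 digits are (1, 0, 0, 5, 2, 0).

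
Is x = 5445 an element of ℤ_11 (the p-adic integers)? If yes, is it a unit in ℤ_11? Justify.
x ∈ ℤ_11 but not a unit; v_11(x) = 2 > 0

ℤ_11 = {x ∈ ℚ_11 : v_11(x) ≥ 0} and ℤ_11^× = {x ∈ ℤ_11 : v_11(x) = 0}. Here v_11(5445) = v_11(num) − v_11(den) = 2; compare against these criteria.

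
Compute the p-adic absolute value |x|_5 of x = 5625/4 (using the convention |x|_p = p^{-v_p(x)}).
|5625/4|_5 = 1/625

Step 1 — compute v_5(x) by factoring powers of 5 out of the numerator and denominator: v_5(5625/4) = 4. Step 2 — apply |x|_p = p^{-v_p(x)} = 5^{-4} = 1/625.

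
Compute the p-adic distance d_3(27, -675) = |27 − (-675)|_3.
d_3(27, -675) = 1/27

Step 1 — x − y = 27 − (-675) = 702. Step 2 — v_3(702) = 3 (factor: 702 = (3^3 · 26); the sign does not affect v_p). Step 3 — |x − y|_3 = 3^{-3} = 1/27.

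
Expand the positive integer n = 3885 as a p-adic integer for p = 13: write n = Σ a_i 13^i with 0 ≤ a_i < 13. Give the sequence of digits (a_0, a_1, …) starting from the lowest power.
(a_0, a_1, …) = (11, 12, 9, 1)

Repeated division by 13 gives the digits low-to-high: 3885 = 11 + 12·13^1 + 9·13^2 + 1·13^3. Digit sequence: (11, 12, 9, 1).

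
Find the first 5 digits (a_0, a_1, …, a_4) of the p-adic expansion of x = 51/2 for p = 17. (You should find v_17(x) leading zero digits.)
(a_0, …, a_4) = (0, 10, 8, 8, 8)

v_17(51/2) = 1, so a_0 = ... = a_0 = 0. Factor out: x = 17^1 · u with u = 3/2 a unit in ℤ_17. Expand u iteratively via a_{v+i} = u_i mod 17, u_{i+1} = (u_i − a_{v+i})/17:
  u_0 = 3/2;  a_1 = 10;  u_1 = (u_0 − 10)/17 = -1/2
  u_1 = -1/2;  a_2 = 8;  u_2 = (u_1 − 8)/17 = -1/2
  u_2 = -1/2;  a_3 = 8;  u_3 = (u_2 − 8)/17 = -1/2
  u_3 = -1/2;  a_4 = 8;  u_4 = (u_3 − 8)/17 = -1/2
Digits: (0, 10, 8, 8, 8).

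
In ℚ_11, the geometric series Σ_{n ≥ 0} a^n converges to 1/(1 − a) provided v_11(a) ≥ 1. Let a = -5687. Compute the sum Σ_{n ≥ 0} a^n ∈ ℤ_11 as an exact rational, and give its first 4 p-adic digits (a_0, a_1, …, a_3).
Σ a^n = 1/(1 − a) = 1/5688;  first 4 digits = (1, 0, 8, 6)

v_11(a) = 2 ≥ 1, so the series converges in ℤ_11 to 1/(1 − a) = 1/(1 − (-5687)) = 1/5688. Expand this rational in ℤ_11: compute digits iteratively via d_i = x_i mod 11, x_{i+1} = (x_i − d_i)/11. The first 4 digits are (1, 0, 8, 6).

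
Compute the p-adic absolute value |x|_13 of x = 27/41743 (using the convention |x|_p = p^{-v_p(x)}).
|27/41743|_13 = 2197

Step 1 — compute v_13(x) by factoring powers of 13 out of the numerator and denominator: v_13(27/41743) = -3. Step 2 — apply |x|_p = p^{-v_p(x)} = 13^{3} = 2197.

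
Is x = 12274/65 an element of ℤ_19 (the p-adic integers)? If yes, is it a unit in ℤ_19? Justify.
x ∈ ℤ_19 but not a unit; v_19(x) = 2 > 0

ℤ_19 = {x ∈ ℚ_19 : v_19(x) ≥ 0} and ℤ_19^× = {x ∈ ℤ_19 : v_19(x) = 0}. Here v_19(12274/65) = v_19(num) − v_19(den) = 2; compare against these criteria.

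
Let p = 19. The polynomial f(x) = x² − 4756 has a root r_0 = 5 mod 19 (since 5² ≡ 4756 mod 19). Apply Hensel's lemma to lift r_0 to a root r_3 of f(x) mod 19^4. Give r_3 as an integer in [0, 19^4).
r_3 = 119933 (mod 130321)

Hensel's recurrence: r_{i+1} = r_i − f(r_i)·(f′(r_i))^{-1} mod 19^{i+2}, with f′(x) = 2x. Iterate:
  r_0 = 5 (mod 19)
  r_1 = 81 (mod 361)
  r_2 = 3330 (mod 6859)
  r_3 = 119933 (mod 130321)
Final: r_3 = 119933, and one checks f(r_3) ≡ 0 mod 19^4.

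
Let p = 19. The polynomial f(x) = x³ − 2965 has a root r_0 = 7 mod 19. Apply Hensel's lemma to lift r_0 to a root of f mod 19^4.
r_3 = 104678 (mod 130321)

Hensel: r_{i+1} = r_i − f(r_i)/f′(r_i) mod 19^{i+2}, where f′(x) = 3x². Iterate:
  r_0 = 7 (mod 19)
  r_1 = 349 (mod 361)
  r_2 = 1793 (mod 6859)
  r_3 = 104678 (mod 130321)
Final: r = 104678 with f(r) ≡ 0 mod 19^4.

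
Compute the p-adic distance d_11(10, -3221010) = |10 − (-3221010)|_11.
d_11(10, -3221010) = 1/161051

Step 1 — x − y = 10 − (-3221010) = 3221020. Step 2 — v_11(3221020) = 5 (factor: 3221020 = (11^5 · 20); the sign does not affect v_p). Step 3 — |x − y|_11 = 11^{-5} = 1/161051.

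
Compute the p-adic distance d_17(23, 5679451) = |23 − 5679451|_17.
d_17(23, 5679451) = 1/1419857

Step 1 — x − y = 23 − 5679451 = -5679428. Step 2 — v_17(-5679428) = 5 (factor: -5679428 = −(17^5 · 4); the sign does not affect v_p). Step 3 — |x − y|_17 = 17^{-5} = 1/1419857.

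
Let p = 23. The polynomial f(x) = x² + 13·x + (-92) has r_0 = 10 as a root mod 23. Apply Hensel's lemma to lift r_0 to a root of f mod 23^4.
r_3 = 174143 (mod 279841)

Hensel: r_{i+1} = r_i − f(r_i)·(f′(r_i))^{-1} mod 23^{i+2}, f′(x) = 2x + 13. Iterate:
  r_0 = 10 (mod 23)
  r_1 = 102 (mod 529)
  r_2 = 3805 (mod 12167)
  r_3 = 174143 (mod 279841)
Final: r = 174143 satisfies f(r) ≡ 0 mod 23^4.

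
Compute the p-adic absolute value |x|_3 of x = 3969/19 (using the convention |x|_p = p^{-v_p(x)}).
|3969/19|_3 = 1/81

Step 1 — compute v_3(x) by factoring powers of 3 out of the numerator and denominator: v_3(3969/19) = 4. Step 2 — apply |x|_p = p^{-v_p(x)} = 3^{-4} = 1/81.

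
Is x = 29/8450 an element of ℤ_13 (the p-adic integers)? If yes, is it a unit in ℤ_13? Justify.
x ∉ ℤ_13 (v_13(x) = -2 < 0)

ℤ_13 = {x ∈ ℚ_13 : v_13(x) ≥ 0} and ℤ_13^× = {x ∈ ℤ_13 : v_13(x) = 0}. Here v_13(29/8450) = v_13(num) − v_13(den) = -2; compare against these criteria.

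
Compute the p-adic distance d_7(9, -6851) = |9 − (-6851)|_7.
d_7(9, -6851) = 1/343

Step 1 — x − y = 9 − (-6851) = 6860. Step 2 — v_7(6860) = 3 (factor: 6860 = (7^3 · 20); the sign does not affect v_p). Step 3 — |x − y|_7 = 7^{-3} = 1/343.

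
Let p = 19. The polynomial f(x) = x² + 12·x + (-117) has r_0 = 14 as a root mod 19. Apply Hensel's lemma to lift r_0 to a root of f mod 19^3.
r_2 = 4042 (mod 6859)

Hensel: r_{i+1} = r_i − f(r_i)·(f′(r_i))^{-1} mod 19^{i+2}, f′(x) = 2x + 12. Iterate:
  r_0 = 14 (mod 19)
  r_1 = 71 (mod 361)
  r_2 = 4042 (mod 6859)
Final: r = 4042 satisfies f(r) ≡ 0 mod 19^3.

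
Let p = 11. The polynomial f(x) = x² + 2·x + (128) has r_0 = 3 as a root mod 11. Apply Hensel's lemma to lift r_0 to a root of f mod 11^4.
r_3 = 2511 (mod 14641)

Hensel: r_{i+1} = r_i − f(r_i)·(f′(r_i))^{-1} mod 11^{i+2}, f′(x) = 2x + 2. Iterate:
  r_0 = 3 (mod 11)
  r_1 = 91 (mod 121)
  r_2 = 1180 (mod 1331)
  r_3 = 2511 (mod 14641)
Final: r = 2511 satisfies f(r) ≡ 0 mod 11^4.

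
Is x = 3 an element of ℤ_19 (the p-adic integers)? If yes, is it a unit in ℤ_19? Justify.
x ∈ ℤ_19^× (unit); v_19(x) = 0

ℤ_19 = {x ∈ ℚ_19 : v_19(x) ≥ 0} and ℤ_19^× = {x ∈ ℤ_19 : v_19(x) = 0}. Here v_19(3) = v_19(num) − v_19(den) = 0; compare against these criteria.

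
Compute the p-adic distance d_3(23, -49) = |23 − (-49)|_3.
d_3(23, -49) = 1/9

Step 1 — x − y = 23 − (-49) = 72. Step 2 — v_3(72) = 2 (factor: 72 = (3^2 · 8); the sign does not affect v_p). Step 3 — |x − y|_3 = 3^{-2} = 1/9.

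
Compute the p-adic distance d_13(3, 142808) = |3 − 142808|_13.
d_13(3, 142808) = 1/28561

Step 1 — x − y = 3 − 142808 = -142805. Step 2 — v_13(-142805) = 4 (factor: -142805 = −(13^4 · 5); the sign does not affect v_p). Step 3 — |x − y|_13 = 13^{-4} = 1/28561.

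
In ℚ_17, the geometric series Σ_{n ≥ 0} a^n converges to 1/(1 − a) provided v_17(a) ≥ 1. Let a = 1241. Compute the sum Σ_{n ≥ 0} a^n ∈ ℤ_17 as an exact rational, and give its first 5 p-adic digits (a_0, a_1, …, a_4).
Σ a^n = 1/(1 − a) = -1/1240;  first 5 digits = (1, 5, 12, 13, 15)

v_17(a) = 1 ≥ 1, so the series converges in ℤ_17 to 1/(1 − a) = 1/(1 − 1241) = -1/1240. Expand this rational in ℤ_17: compute digits iteratively via d_i = x_i mod 17, x_{i+1} = (x_i − d_i)/17. The first 5 digits are (1, 5, 12, 13, 15).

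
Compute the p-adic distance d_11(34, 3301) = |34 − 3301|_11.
d_11(34, 3301) = 1/121

Step 1 — x − y = 34 − 3301 = -3267. Step 2 — v_11(-3267) = 2 (factor: -3267 = −(11^2 · 27); the sign does not affect v_p). Step 3 — |x − y|_11 = 11^{-2} = 1/121.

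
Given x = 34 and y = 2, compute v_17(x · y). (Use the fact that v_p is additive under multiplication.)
v_17(68) = 1

v_p(x) = 1 (factor: 34 = 17^1 · 2); v_p(y) = 0 (factor: 2 = 17^0 · 2). Additivity: v_p(xy) = v_p(x) + v_p(y) = 1 + 0 = 1. (Direct check: xy = 68 = 17^1 · (4).)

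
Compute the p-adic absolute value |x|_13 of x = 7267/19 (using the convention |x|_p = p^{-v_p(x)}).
|7267/19|_13 = 1/169

Step 1 — compute v_13(x) by factoring powers of 13 out of the numerator and denominator: v_13(7267/19) = 2. Step 2 — apply |x|_p = p^{-v_p(x)} = 13^{-2} = 1/169.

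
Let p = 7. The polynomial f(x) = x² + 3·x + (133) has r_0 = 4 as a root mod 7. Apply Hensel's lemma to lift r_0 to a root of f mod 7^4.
r_3 = 417 (mod 2401)

Hensel: r_{i+1} = r_i − f(r_i)·(f′(r_i))^{-1} mod 7^{i+2}, f′(x) = 2x + 3. Iterate:
  r_0 = 4 (mod 7)
  r_1 = 25 (mod 49)
  r_2 = 74 (mod 343)
  r_3 = 417 (mod 2401)
Final: r = 417 satisfies f(r) ≡ 0 mod 7^4.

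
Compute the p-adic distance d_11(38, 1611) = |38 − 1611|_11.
d_11(38, 1611) = 1/121

Step 1 — x − y = 38 − 1611 = -1573. Step 2 — v_11(-1573) = 2 (factor: -1573 = −(11^2 · 13); the sign does not affect v_p). Step 3 — |x − y|_11 = 11^{-2} = 1/121.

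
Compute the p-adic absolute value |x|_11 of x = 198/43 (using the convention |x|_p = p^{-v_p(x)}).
|198/43|_11 = 1/11

Step 1 — compute v_11(x) by factoring powers of 11 out of the numerator and denominator: v_11(198/43) = 1. Step 2 — apply |x|_p = p^{-v_p(x)} = 11^{-1} = 1/11.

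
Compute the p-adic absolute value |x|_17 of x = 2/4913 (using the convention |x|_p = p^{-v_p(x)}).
|2/4913|_17 = 4913

Step 1 — compute v_17(x) by factoring powers of 17 out of the numerator and denominator: v_17(2/4913) = -3. Step 2 — apply |x|_p = p^{-v_p(x)} = 17^{3} = 4913.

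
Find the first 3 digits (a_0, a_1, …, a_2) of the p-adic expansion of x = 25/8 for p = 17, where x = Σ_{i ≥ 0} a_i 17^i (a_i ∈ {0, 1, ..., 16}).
(a_0, …, a_2) = (1, 15, 14)

v_17(25/8) = 0 (numerator and denominator both coprime to 17), so x ∈ ℤ_17^×. Compute digits iteratively via a_i = x_i mod 17, x_{i+1} = (x_i − a_i)/17, with x_0 = x:
  x_0 = 25/8;  a_0 = 1;  x_1 = (x_0 − 1)/17 = 1/8
  x_1 = 1/8;  a_1 = 15;  x_2 = (x_1 − 15)/17 = -7/8
  x_2 = -7/8;  a_2 = 14;  x_3 = (x_2 − 14)/17 = -7/8
Digits: (1, 15, 14).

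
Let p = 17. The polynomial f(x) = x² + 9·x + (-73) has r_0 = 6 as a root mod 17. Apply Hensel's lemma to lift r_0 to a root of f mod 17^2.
r_1 = 74 (mod 289)

Hensel: r_{i+1} = r_i − f(r_i)·(f′(r_i))^{-1} mod 17^{i+2}, f′(x) = 2x + 9. Iterate:
  r_0 = 6 (mod 17)
  r_1 = 74 (mod 289)
Final: r = 74 satisfies f(r) ≡ 0 mod 17^2.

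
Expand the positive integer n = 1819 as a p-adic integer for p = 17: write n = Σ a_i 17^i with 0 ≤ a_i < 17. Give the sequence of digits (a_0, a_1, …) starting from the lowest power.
(a_0, a_1, …) = (0, 5, 6)

Repeated division by 17 gives the digits low-to-high: 1819 = 5·17^1 + 6·17^2. Digit sequence: (0, 5, 6).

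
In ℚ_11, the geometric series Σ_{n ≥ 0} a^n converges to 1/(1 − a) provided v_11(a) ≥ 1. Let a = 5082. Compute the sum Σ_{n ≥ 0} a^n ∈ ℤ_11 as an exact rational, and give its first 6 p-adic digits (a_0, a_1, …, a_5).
Σ a^n = 1/(1 − a) = -1/5081;  first 6 digits = (1, 0, 9, 3, 4, 6)

v_11(a) = 2 ≥ 1, so the series converges in ℤ_11 to 1/(1 − a) = 1/(1 − 5082) = -1/5081. Expand this rational in ℤ_11: compute digits iteratively via d_i = x_i mod 11, x_{i+1} = (x_i − d_i)/11. The first 6 digits are (1, 0, 9, 3, 4, 6).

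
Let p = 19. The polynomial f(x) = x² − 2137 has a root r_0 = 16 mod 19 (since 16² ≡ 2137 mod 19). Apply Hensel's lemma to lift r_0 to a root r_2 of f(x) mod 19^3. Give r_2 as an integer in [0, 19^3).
r_2 = 6381 (mod 6859)

Hensel's recurrence: r_{i+1} = r_i − f(r_i)·(f′(r_i))^{-1} mod 19^{i+2}, with f′(x) = 2x. Iterate:
  r_0 = 16 (mod 19)
  r_1 = 244 (mod 361)
  r_2 = 6381 (mod 6859)
Final: r_2 = 6381, and one checks f(r_2) ≡ 0 mod 19^3.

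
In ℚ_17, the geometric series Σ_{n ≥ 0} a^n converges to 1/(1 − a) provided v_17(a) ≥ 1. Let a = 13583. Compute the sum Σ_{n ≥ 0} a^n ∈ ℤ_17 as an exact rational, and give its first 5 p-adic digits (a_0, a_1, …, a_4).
Σ a^n = 1/(1 − a) = -1/13582;  first 5 digits = (1, 0, 13, 2, 16)

v_17(a) = 2 ≥ 1, so the series converges in ℤ_17 to 1/(1 − a) = 1/(1 − 13583) = -1/13582. Expand this rational in ℤ_17: compute digits iteratively via d_i = x_i mod 17, x_{i+1} = (x_i − d_i)/17. The first 5 digits are (1, 0, 13, 2, 16).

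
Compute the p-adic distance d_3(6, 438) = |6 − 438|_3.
d_3(6, 438) = 1/27

Step 1 — x − y = 6 − 438 = -432. Step 2 — v_3(-432) = 3 (factor: -432 = −(3^3 · 16); the sign does not affect v_p). Step 3 — |x − y|_3 = 3^{-3} = 1/27.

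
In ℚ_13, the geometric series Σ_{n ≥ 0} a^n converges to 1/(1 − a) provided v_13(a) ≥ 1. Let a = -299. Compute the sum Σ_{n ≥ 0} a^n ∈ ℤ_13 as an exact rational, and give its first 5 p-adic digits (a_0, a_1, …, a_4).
Σ a^n = 1/(1 − a) = 1/300;  first 5 digits = (1, 3, 7, 2, 6)

v_13(a) = 1 ≥ 1, so the series converges in ℤ_13 to 1/(1 − a) = 1/(1 − (-299)) = 1/300. Expand this rational in ℤ_13: compute digits iteratively via d_i = x_i mod 13, x_{i+1} = (x_i − d_i)/13. The first 5 digits are (1, 3, 7, 2, 6).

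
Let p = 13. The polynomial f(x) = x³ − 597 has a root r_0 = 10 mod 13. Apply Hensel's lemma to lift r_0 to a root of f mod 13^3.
r_2 = 2142 (mod 2197)

Hensel: r_{i+1} = r_i − f(r_i)/f′(r_i) mod 13^{i+2}, where f′(x) = 3x². Iterate:
  r_0 = 10 (mod 13)
  r_1 = 114 (mod 169)
  r_2 = 2142 (mod 2197)
Final: r = 2142 with f(r) ≡ 0 mod 13^3.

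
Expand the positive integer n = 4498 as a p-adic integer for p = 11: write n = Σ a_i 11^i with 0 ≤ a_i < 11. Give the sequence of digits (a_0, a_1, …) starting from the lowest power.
(a_0, a_1, …) = (10, 1, 4, 3)

Repeated division by 11 gives the digits low-to-high: 4498 = 10 + 1·11^1 + 4·11^2 + 3·11^3. Digit sequence: (10, 1, 4, 3).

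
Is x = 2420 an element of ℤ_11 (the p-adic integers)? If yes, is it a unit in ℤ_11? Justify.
x ∈ ℤ_11 but not a unit; v_11(x) = 2 > 0

ℤ_11 = {x ∈ ℚ_11 : v_11(x) ≥ 0} and ℤ_11^× = {x ∈ ℤ_11 : v_11(x) = 0}. Here v_11(2420) = v_11(num) − v_11(den) = 2; compare against these criteria.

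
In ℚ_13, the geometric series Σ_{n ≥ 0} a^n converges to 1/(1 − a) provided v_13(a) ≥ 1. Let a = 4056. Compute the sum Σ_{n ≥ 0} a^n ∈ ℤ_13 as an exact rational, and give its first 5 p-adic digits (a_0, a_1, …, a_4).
Σ a^n = 1/(1 − a) = -1/4055;  first 5 digits = (1, 0, 11, 1, 4)

v_13(a) = 2 ≥ 1, so the series converges in ℤ_13 to 1/(1 − a) = 1/(1 − 4056) = -1/4055. Expand this rational in ℤ_13: compute digits iteratively via d_i = x_i mod 13, x_{i+1} = (x_i − d_i)/13. The first 5 digits are (1, 0, 11, 1, 4).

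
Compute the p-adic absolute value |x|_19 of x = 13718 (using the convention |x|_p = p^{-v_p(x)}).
|13718|_19 = 1/6859

Step 1 — compute v_19(x) by factoring powers of 19 out of the numerator and denominator: v_19(13718) = 3. Step 2 — apply |x|_p = p^{-v_p(x)} = 19^{-3} = 1/6859.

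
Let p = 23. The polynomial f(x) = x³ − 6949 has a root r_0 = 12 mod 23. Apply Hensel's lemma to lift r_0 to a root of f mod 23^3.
r_2 = 10500 (mod 12167)

Hensel: r_{i+1} = r_i − f(r_i)/f′(r_i) mod 23^{i+2}, where f′(x) = 3x². Iterate:
  r_0 = 12 (mod 23)
  r_1 = 449 (mod 529)
  r_2 = 10500 (mod 12167)
Final: r = 10500 with f(r) ≡ 0 mod 23^3.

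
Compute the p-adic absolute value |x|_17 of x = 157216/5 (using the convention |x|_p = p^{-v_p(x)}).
|157216/5|_17 = 1/4913

Step 1 — compute v_17(x) by factoring powers of 17 out of the numerator and denominator: v_17(157216/5) = 3. Step 2 — apply |x|_p = p^{-v_p(x)} = 17^{-3} = 1/4913.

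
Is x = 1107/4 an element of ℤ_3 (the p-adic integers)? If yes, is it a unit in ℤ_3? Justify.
x ∈ ℤ_3 but not a unit; v_3(x) = 3 > 0

ℤ_3 = {x ∈ ℚ_3 : v_3(x) ≥ 0} and ℤ_3^× = {x ∈ ℤ_3 : v_3(x) = 0}. Here v_3(1107/4) = v_3(num) − v_3(den) = 3; compare against these criteria.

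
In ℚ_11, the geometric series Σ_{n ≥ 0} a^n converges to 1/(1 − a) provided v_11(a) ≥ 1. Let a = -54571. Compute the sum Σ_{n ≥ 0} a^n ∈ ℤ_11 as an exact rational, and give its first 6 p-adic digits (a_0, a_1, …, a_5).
Σ a^n = 1/(1 − a) = 1/54572;  first 6 digits = (1, 0, 0, 3, 7, 10)

v_11(a) = 3 ≥ 1, so the series converges in ℤ_11 to 1/(1 − a) = 1/(1 − (-54571)) = 1/54572. Expand this rational in ℤ_11: compute digits iteratively via d_i = x_i mod 11, x_{i+1} = (x_i − d_i)/11. The first 6 digits are (1, 0, 0, 3, 7, 10).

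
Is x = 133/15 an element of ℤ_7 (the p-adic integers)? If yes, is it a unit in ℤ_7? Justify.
x ∈ ℤ_7 but not a unit; v_7(x) = 1 > 0

ℤ_7 = {x ∈ ℚ_7 : v_7(x) ≥ 0} and ℤ_7^× = {x ∈ ℤ_7 : v_7(x) = 0}. Here v_7(133/15) = v_7(num) − v_7(den) = 1; compare against these criteria.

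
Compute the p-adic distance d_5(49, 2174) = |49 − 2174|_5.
d_5(49, 2174) = 1/125

Step 1 — x − y = 49 − 2174 = -2125. Step 2 — v_5(-2125) = 3 (factor: -2125 = −(5^3 · 17); the sign does not affect v_p). Step 3 — |x − y|_5 = 5^{-3} = 1/125.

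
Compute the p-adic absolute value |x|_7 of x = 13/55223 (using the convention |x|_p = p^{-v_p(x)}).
|13/55223|_7 = 2401

Step 1 — compute v_7(x) by factoring powers of 7 out of the numerator and denominator: v_7(13/55223) = -4. Step 2 — apply |x|_p = p^{-v_p(x)} = 7^{4} = 2401.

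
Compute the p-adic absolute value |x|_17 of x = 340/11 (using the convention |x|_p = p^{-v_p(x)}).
|340/11|_17 = 1/17

Step 1 — compute v_17(x) by factoring powers of 17 out of the numerator and denominator: v_17(340/11) = 1. Step 2 — apply |x|_p = p^{-v_p(x)} = 17^{-1} = 1/17.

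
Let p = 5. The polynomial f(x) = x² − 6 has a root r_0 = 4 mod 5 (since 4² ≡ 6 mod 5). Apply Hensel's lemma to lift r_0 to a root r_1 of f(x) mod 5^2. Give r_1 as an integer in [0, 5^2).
r_1 = 9 (mod 25)

Hensel's recurrence: r_{i+1} = r_i − f(r_i)·(f′(r_i))^{-1} mod 5^{i+2}, with f′(x) = 2x. Iterate:
  r_0 = 4 (mod 5)
  r_1 = 9 (mod 25)
Final: r_1 = 9, and one checks f(r_1) ≡ 0 mod 5^2.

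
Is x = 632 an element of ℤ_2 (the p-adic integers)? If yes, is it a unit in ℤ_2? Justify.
x ∈ ℤ_2 but not a unit; v_2(x) = 3 > 0

ℤ_2 = {x ∈ ℚ_2 : v_2(x) ≥ 0} and ℤ_2^× = {x ∈ ℤ_2 : v_2(x) = 0}. Here v_2(632) = v_2(num) − v_2(den) = 3; compare against these criteria.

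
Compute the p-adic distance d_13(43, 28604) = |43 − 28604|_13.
d_13(43, 28604) = 1/28561

Step 1 — x − y = 43 − 28604 = -28561. Step 2 — v_13(-28561) = 4 (factor: -28561 = −(13^4 · 1); the sign does not affect v_p). Step 3 — |x − y|_13 = 13^{-4} = 1/28561.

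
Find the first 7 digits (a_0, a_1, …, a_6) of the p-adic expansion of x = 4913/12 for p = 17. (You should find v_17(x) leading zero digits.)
(a_0, …, a_6) = (0, 0, 0, 10, 15, 9, 15)

v_17(4913/12) = 3, so a_0 = ... = a_2 = 0. Factor out: x = 17^3 · u with u = 1/12 a unit in ℤ_17. Expand u iteratively via a_{v+i} = u_i mod 17, u_{i+1} = (u_i − a_{v+i})/17:
  u_0 = 1/12;  a_3 = 10;  u_1 = (u_0 − 10)/17 = -7/12
  u_1 = -7/12;  a_4 = 15;  u_2 = (u_1 − 15)/17 = -11/12
  u_2 = -11/12;  a_5 = 9;  u_3 = (u_2 − 9)/17 = -7/12
  u_3 = -7/12;  a_6 = 15;  u_4 = (u_3 − 15)/17 = -11/12
Digits: (0, 0, 0, 10, 15, 9, 15).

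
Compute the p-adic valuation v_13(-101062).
v_13(-101062) = 3

v_13(n) is the largest exponent k such that 13^k divides n. Factor out: -101062 = -13^3 · 46. (Sign doesn't affect v_p.) So v_13(-101062) = 3.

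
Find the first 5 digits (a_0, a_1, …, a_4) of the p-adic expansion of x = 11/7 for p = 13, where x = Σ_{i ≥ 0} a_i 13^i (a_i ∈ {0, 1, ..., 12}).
(a_0, …, a_4) = (9, 5, 7, 5, 7)

v_13(11/7) = 0 (numerator and denominator both coprime to 13), so x ∈ ℤ_13^×. Compute digits iteratively via a_i = x_i mod 13, x_{i+1} = (x_i − a_i)/13, with x_0 = x:
  x_0 = 11/7;  a_0 = 9;  x_1 = (x_0 − 9)/13 = -4/7
  x_1 = -4/7;  a_1 = 5;  x_2 = (x_1 − 5)/13 = -3/7
  x_2 = -3/7;  a_2 = 7;  x_3 = (x_2 − 7)/13 = -4/7
  x_3 = -4/7;  a_3 = 5;  x_4 = (x_3 − 5)/13 = -3/7
  x_4 = -3/7;  a_4 = 7;  x_5 = (x_4 − 7)/13 = -4/7
Digits: (9, 5, 7, 5, 7).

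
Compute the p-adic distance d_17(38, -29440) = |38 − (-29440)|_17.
d_17(38, -29440) = 1/4913

Step 1 — x − y = 38 − (-29440) = 29478. Step 2 — v_17(29478) = 3 (factor: 29478 = (17^3 · 6); the sign does not affect v_p). Step 3 — |x − y|_17 = 17^{-3} = 1/4913.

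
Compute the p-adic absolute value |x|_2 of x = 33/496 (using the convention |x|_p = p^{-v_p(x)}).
|33/496|_2 = 16

Step 1 — compute v_2(x) by factoring powers of 2 out of the numerator and denominator: v_2(33/496) = -4. Step 2 — apply |x|_p = p^{-v_p(x)} = 2^{4} = 16.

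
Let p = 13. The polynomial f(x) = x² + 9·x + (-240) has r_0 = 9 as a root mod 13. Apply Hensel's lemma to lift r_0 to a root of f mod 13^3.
r_2 = 763 (mod 2197)

Hensel: r_{i+1} = r_i − f(r_i)·(f′(r_i))^{-1} mod 13^{i+2}, f′(x) = 2x + 9. Iterate:
  r_0 = 9 (mod 13)
  r_1 = 87 (mod 169)
  r_2 = 763 (mod 2197)
Final: r = 763 satisfies f(r) ≡ 0 mod 13^3.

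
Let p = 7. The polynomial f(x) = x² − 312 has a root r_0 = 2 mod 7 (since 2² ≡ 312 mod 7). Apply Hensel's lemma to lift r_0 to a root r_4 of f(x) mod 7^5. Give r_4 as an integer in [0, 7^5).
r_4 = 13946 (mod 16807)

Hensel's recurrence: r_{i+1} = r_i − f(r_i)·(f′(r_i))^{-1} mod 7^{i+2}, with f′(x) = 2x. Iterate:
  r_0 = 2 (mod 7)
  r_1 = 30 (mod 49)
  r_2 = 226 (mod 343)
  r_3 = 1941 (mod 2401)
  r_4 = 13946 (mod 16807)
Final: r_4 = 13946, and one checks f(r_4) ≡ 0 mod 7^5.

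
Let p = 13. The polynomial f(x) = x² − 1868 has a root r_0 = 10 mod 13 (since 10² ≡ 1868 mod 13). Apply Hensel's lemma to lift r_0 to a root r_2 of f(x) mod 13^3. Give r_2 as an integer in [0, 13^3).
r_2 = 1518 (mod 2197)

Hensel's recurrence: r_{i+1} = r_i − f(r_i)·(f′(r_i))^{-1} mod 13^{i+2}, with f′(x) = 2x. Iterate:
  r_0 = 10 (mod 13)
  r_1 = 166 (mod 169)
  r_2 = 1518 (mod 2197)
Final: r_2 = 1518, and one checks f(r_2) ≡ 0 mod 13^3.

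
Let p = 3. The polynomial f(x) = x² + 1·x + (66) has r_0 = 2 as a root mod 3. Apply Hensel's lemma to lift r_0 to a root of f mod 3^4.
r_3 = 20 (mod 81)

Hensel: r_{i+1} = r_i − f(r_i)·(f′(r_i))^{-1} mod 3^{i+2}, f′(x) = 2x + 1. Iterate:
  r_0 = 2 (mod 3)
  r_1 = 2 (mod 9)
  r_2 = 20 (mod 27)
  r_3 = 20 (mod 81)
Final: r = 20 satisfies f(r) ≡ 0 mod 3^4.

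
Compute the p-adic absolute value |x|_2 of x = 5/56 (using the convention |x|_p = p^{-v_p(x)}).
|5/56|_2 = 8

Step 1 — compute v_2(x) by factoring powers of 2 out of the numerator and denominator: v_2(5/56) = -3. Step 2 — apply |x|_p = p^{-v_p(x)} = 2^{3} = 8.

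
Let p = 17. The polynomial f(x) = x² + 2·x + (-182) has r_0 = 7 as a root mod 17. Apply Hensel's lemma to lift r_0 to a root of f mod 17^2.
r_1 = 177 (mod 289)

Hensel: r_{i+1} = r_i − f(r_i)·(f′(r_i))^{-1} mod 17^{i+2}, f′(x) = 2x + 2. Iterate:
  r_0 = 7 (mod 17)
  r_1 = 177 (mod 289)
Final: r = 177 satisfies f(r) ≡ 0 mod 17^2.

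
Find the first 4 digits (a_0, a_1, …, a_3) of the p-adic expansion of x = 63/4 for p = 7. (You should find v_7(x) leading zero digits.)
(a_0, …, a_3) = (0, 4, 5, 1)

v_7(63/4) = 1, so a_0 = ... = a_0 = 0. Factor out: x = 7^1 · u with u = 9/4 a unit in ℤ_7. Expand u iteratively via a_{v+i} = u_i mod 7, u_{i+1} = (u_i − a_{v+i})/7:
  u_0 = 9/4;  a_1 = 4;  u_1 = (u_0 − 4)/7 = -1/4
  u_1 = -1/4;  a_2 = 5;  u_2 = (u_1 − 5)/7 = -3/4
  u_2 = -3/4;  a_3 = 1;  u_3 = (u_2 − 1)/7 = -1/4
Digits: (0, 4, 5, 1).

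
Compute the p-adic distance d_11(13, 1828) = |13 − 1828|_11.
d_11(13, 1828) = 1/121

Step 1 — x − y = 13 − 1828 = -1815. Step 2 — v_11(-1815) = 2 (factor: -1815 = −(11^2 · 15); the sign does not affect v_p). Step 3 — |x − y|_11 = 11^{-2} = 1/121.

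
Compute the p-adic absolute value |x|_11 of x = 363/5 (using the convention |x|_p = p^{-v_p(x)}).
|363/5|_11 = 1/121

Step 1 — compute v_11(x) by factoring powers of 11 out of the numerator and denominator: v_11(363/5) = 2. Step 2 — apply |x|_p = p^{-v_p(x)} = 11^{-2} = 1/121.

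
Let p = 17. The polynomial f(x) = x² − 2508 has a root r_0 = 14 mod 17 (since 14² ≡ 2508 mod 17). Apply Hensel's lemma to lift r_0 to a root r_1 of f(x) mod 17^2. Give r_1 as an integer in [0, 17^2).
r_1 = 14 (mod 289)

Hensel's recurrence: r_{i+1} = r_i − f(r_i)·(f′(r_i))^{-1} mod 17^{i+2}, with f′(x) = 2x. Iterate:
  r_0 = 14 (mod 17)
  r_1 = 14 (mod 289)
Final: r_1 = 14, and one checks f(r_1) ≡ 0 mod 17^2.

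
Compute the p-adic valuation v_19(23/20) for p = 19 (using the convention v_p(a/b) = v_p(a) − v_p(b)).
v_19(23/20) = 0

Factor powers of 19 from the numerator and denominator of the reduced fraction: 23 = 19^0 · 23 and 20 = 19^0 · 20. Apply v_p(a/b) = v_p(a) − v_p(b): v_19(23/20) = 0 − 0 = 0.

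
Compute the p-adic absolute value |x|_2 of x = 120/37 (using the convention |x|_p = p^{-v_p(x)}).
|120/37|_2 = 1/8

Step 1 — compute v_2(x) by factoring powers of 2 out of the numerator and denominator: v_2(120/37) = 3. Step 2 — apply |x|_p = p^{-v_p(x)} = 2^{-3} = 1/8.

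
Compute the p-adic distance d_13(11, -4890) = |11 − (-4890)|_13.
d_13(11, -4890) = 1/169

Step 1 — x − y = 11 − (-4890) = 4901. Step 2 — v_13(4901) = 2 (factor: 4901 = (13^2 · 29); the sign does not affect v_p). Step 3 — |x − y|_13 = 13^{-2} = 1/169.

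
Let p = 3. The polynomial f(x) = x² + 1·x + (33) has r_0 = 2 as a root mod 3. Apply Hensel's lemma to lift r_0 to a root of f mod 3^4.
r_3 = 14 (mod 81)

Hensel: r_{i+1} = r_i − f(r_i)·(f′(r_i))^{-1} mod 3^{i+2}, f′(x) = 2x + 1. Iterate:
  r_0 = 2 (mod 3)
  r_1 = 5 (mod 9)
  r_2 = 14 (mod 27)
  r_3 = 14 (mod 81)
Final: r = 14 satisfies f(r) ≡ 0 mod 3^4.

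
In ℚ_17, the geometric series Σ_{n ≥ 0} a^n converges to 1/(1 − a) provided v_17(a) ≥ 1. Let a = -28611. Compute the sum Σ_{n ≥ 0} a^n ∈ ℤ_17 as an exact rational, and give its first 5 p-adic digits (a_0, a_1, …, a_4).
Σ a^n = 1/(1 − a) = 1/28612;  first 5 digits = (1, 0, 3, 11, 8)

v_17(a) = 2 ≥ 1, so the series converges in ℤ_17 to 1/(1 − a) = 1/(1 − (-28611)) = 1/28612. Expand this rational in ℤ_17: compute digits iteratively via d_i = x_i mod 17, x_{i+1} = (x_i − d_i)/17. The first 5 digits are (1, 0, 3, 11, 8).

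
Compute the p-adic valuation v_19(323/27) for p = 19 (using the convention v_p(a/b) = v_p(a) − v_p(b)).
v_19(323/27) = 1

Factor powers of 19 from the numerator and denominator of the reduced fraction: 323 = 19^1 · 17 and 27 = 19^0 · 27. Apply v_p(a/b) = v_p(a) − v_p(b): v_19(323/27) = 1 − 0 = 1.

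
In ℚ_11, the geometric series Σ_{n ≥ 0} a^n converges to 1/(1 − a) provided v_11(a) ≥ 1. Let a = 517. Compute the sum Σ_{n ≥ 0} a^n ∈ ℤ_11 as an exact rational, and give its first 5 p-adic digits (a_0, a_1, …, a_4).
Σ a^n = 1/(1 − a) = -1/516;  first 5 digits = (1, 3, 2, 8, 0)

v_11(a) = 1 ≥ 1, so the series converges in ℤ_11 to 1/(1 − a) = 1/(1 − 517) = -1/516. Expand this rational in ℤ_11: compute digits iteratively via d_i = x_i mod 11, x_{i+1} = (x_i − d_i)/11. The first 5 digits are (1, 3, 2, 8, 0).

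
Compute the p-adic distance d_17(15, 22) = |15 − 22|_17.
d_17(15, 22) = 1

Step 1 — x − y = 15 − 22 = -7. Step 2 — v_17(-7) = 0 (factor: -7 = −(17^0 · 7); the sign does not affect v_p). Step 3 — |x − y|_17 = 17^{0} = 1.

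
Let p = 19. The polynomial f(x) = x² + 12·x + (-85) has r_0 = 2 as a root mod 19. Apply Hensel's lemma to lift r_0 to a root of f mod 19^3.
r_2 = 6842 (mod 6859)

Hensel: r_{i+1} = r_i − f(r_i)·(f′(r_i))^{-1} mod 19^{i+2}, f′(x) = 2x + 12. Iterate:
  r_0 = 2 (mod 19)
  r_1 = 344 (mod 361)
  r_2 = 6842 (mod 6859)
Final: r = 6842 satisfies f(r) ≡ 0 mod 19^3.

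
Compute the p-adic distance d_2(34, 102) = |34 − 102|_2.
d_2(34, 102) = 1/4

Step 1 — x − y = 34 − 102 = -68. Step 2 — v_2(-68) = 2 (factor: -68 = −(2^2 · 17); the sign does not affect v_p). Step 3 — |x − y|_2 = 2^{-2} = 1/4.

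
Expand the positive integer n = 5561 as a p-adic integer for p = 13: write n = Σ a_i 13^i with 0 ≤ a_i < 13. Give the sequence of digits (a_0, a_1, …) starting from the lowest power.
(a_0, a_1, …) = (10, 11, 6, 2)

Repeated division by 13 gives the digits low-to-high: 5561 = 10 + 11·13^1 + 6·13^2 + 2·13^3. Digit sequence: (10, 11, 6, 2).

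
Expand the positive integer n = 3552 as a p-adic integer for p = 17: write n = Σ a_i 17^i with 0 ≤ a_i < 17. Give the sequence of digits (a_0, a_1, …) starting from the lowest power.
(a_0, a_1, …) = (16, 4, 12)

Repeated division by 17 gives the digits low-to-high: 3552 = 16 + 4·17^1 + 12·17^2. Digit sequence: (16, 4, 12).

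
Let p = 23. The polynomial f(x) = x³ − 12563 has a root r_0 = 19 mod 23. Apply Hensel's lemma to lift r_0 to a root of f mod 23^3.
r_2 = 8161 (mod 12167)

Hensel: r_{i+1} = r_i − f(r_i)/f′(r_i) mod 23^{i+2}, where f′(x) = 3x². Iterate:
  r_0 = 19 (mod 23)
  r_1 = 226 (mod 529)
  r_2 = 8161 (mod 12167)
Final: r = 8161 with f(r) ≡ 0 mod 23^3.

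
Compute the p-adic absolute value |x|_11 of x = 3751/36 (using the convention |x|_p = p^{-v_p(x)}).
|3751/36|_11 = 1/121

Step 1 — compute v_11(x) by factoring powers of 11 out of the numerator and denominator: v_11(3751/36) = 2. Step 2 — apply |x|_p = p^{-v_p(x)} = 11^{-2} = 1/121.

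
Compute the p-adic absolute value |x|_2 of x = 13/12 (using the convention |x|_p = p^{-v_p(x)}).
|13/12|_2 = 4

Step 1 — compute v_2(x) by factoring powers of 2 out of the numerator and denominator: v_2(13/12) = -2. Step 2 — apply |x|_p = p^{-v_p(x)} = 2^{2} = 4.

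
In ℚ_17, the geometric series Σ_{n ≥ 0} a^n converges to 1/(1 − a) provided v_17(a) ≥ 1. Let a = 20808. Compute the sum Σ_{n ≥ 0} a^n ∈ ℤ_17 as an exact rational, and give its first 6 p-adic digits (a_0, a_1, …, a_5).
Σ a^n = 1/(1 − a) = -1/20807;  first 6 digits = (1, 0, 4, 4, 16, 15)

v_17(a) = 2 ≥ 1, so the series converges in ℤ_17 to 1/(1 − a) = 1/(1 − 20808) = -1/20807. Expand this rational in ℤ_17: compute digits iteratively via d_i = x_i mod 17, x_{i+1} = (x_i − d_i)/17. The first 6 digits are (1, 0, 4, 4, 16, 15).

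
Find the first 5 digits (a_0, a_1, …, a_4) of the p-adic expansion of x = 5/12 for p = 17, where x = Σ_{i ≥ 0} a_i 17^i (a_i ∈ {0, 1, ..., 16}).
(a_0, …, a_4) = (16, 9, 15, 9, 15)

v_17(5/12) = 0 (numerator and denominator both coprime to 17), so x ∈ ℤ_17^×. Compute digits iteratively via a_i = x_i mod 17, x_{i+1} = (x_i − a_i)/17, with x_0 = x:
  x_0 = 5/12;  a_0 = 16;  x_1 = (x_0 − 16)/17 = -11/12
  x_1 = -11/12;  a_1 = 9;  x_2 = (x_1 − 9)/17 = -7/12
  x_2 = -7/12;  a_2 = 15;  x_3 = (x_2 − 15)/17 = -11/12
  x_3 = -11/12;  a_3 = 9;  x_4 = (x_3 − 9)/17 = -7/12
  x_4 = -7/12;  a_4 = 15;  x_5 = (x_4 − 15)/17 = -11/12
Digits: (16, 9, 15, 9, 15).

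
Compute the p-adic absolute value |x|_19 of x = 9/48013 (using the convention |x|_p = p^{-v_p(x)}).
|9/48013|_19 = 6859

Step 1 — compute v_19(x) by factoring powers of 19 out of the numerator and denominator: v_19(9/48013) = -3. Step 2 — apply |x|_p = p^{-v_p(x)} = 19^{3} = 6859.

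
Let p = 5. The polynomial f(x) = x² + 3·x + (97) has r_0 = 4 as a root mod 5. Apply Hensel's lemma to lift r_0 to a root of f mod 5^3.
r_2 = 4 (mod 125)

Hensel: r_{i+1} = r_i − f(r_i)·(f′(r_i))^{-1} mod 5^{i+2}, f′(x) = 2x + 3. Iterate:
  r_0 = 4 (mod 5)
  r_1 = 4 (mod 25)
  r_2 = 4 (mod 125)
Final: r = 4 satisfies f(r) ≡ 0 mod 5^3.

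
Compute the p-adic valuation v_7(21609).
v_7(21609) = 4

v_7(n) is the largest exponent k such that 7^k divides n. Factor out: 21609 = 7^4 · 9. (Sign doesn't affect v_p.) So v_7(21609) = 4.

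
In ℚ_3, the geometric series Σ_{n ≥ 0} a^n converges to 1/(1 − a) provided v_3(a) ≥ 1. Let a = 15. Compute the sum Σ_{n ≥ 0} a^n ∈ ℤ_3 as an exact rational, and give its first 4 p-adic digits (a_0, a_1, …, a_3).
Σ a^n = 1/(1 − a) = -1/14;  first 4 digits = (1, 2, 2, 1)

v_3(a) = 1 ≥ 1, so the series converges in ℤ_3 to 1/(1 − a) = 1/(1 − 15) = -1/14. Expand this rational in ℤ_3: compute digits iteratively via d_i = x_i mod 3, x_{i+1} = (x_i − d_i)/3. The first 4 digits are (1, 2, 2, 1).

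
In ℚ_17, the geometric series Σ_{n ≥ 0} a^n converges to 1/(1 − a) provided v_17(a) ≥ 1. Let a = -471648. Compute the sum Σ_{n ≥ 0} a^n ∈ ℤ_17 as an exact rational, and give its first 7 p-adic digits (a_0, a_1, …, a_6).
Σ a^n = 1/(1 − a) = 1/471649;  first 7 digits = (1, 0, 0, 6, 11, 16, 1)

v_17(a) = 3 ≥ 1, so the series converges in ℤ_17 to 1/(1 − a) = 1/(1 − (-471648)) = 1/471649. Expand this rational in ℤ_17: compute digits iteratively via d_i = x_i mod 17, x_{i+1} = (x_i − d_i)/17. The first 7 digits are (1, 0, 0, 6, 11, 16, 1).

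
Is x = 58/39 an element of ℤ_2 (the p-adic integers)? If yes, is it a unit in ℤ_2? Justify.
x ∈ ℤ_2 but not a unit; v_2(x) = 1 > 0

ℤ_2 = {x ∈ ℚ_2 : v_2(x) ≥ 0} and ℤ_2^× = {x ∈ ℤ_2 : v_2(x) = 0}. Here v_2(58/39) = v_2(num) − v_2(den) = 1; compare against these criteria.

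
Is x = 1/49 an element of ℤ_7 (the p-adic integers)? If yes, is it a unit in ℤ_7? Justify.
x ∉ ℤ_7 (v_7(x) = -2 < 0)

ℤ_7 = {x ∈ ℚ_7 : v_7(x) ≥ 0} and ℤ_7^× = {x ∈ ℤ_7 : v_7(x) = 0}. Here v_7(1/49) = v_7(num) − v_7(den) = -2; compare against these criteria.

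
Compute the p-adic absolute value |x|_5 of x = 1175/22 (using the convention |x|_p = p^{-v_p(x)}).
|1175/22|_5 = 1/25

Step 1 — compute v_5(x) by factoring powers of 5 out of the numerator and denominator: v_5(1175/22) = 2. Step 2 — apply |x|_p = p^{-v_p(x)} = 5^{-2} = 1/25.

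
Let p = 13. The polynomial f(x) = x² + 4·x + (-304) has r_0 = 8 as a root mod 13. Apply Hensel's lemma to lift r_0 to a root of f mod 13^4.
r_3 = 7184 (mod 28561)

Hensel: r_{i+1} = r_i − f(r_i)·(f′(r_i))^{-1} mod 13^{i+2}, f′(x) = 2x + 4. Iterate:
  r_0 = 8 (mod 13)
  r_1 = 86 (mod 169)
  r_2 = 593 (mod 2197)
  r_3 = 7184 (mod 28561)
Final: r = 7184 satisfies f(r) ≡ 0 mod 13^4.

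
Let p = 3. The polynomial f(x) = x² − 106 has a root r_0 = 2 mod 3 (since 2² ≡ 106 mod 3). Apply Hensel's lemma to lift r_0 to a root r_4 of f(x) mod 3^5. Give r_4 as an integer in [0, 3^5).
r_4 = 86 (mod 243)

Hensel's recurrence: r_{i+1} = r_i − f(r_i)·(f′(r_i))^{-1} mod 3^{i+2}, with f′(x) = 2x. Iterate:
  r_0 = 2 (mod 3)
  r_1 = 5 (mod 9)
  r_2 = 5 (mod 27)
  r_3 = 5 (mod 81)
  r_4 = 86 (mod 243)
Final: r_4 = 86, and one checks f(r_4) ≡ 0 mod 3^5.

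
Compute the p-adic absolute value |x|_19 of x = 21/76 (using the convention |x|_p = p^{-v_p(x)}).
|21/76|_19 = 19

Step 1 — compute v_19(x) by factoring powers of 19 out of the numerator and denominator: v_19(21/76) = -1. Step 2 — apply |x|_p = p^{-v_p(x)} = 19^{1} = 19.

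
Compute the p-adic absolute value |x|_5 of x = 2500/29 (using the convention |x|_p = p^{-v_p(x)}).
|2500/29|_5 = 1/625

Step 1 — compute v_5(x) by factoring powers of 5 out of the numerator and denominator: v_5(2500/29) = 4. Step 2 — apply |x|_p = p^{-v_p(x)} = 5^{-4} = 1/625.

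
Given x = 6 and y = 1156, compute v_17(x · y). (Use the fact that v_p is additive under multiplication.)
v_17(6936) = 2

v_p(x) = 0 (factor: 6 = 17^0 · 6); v_p(y) = 2 (factor: 1156 = 17^2 · 4). Additivity: v_p(xy) = v_p(x) + v_p(y) = 0 + 2 = 2. (Direct check: xy = 6936 = 17^2 · (24).)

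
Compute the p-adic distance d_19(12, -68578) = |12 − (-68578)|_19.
d_19(12, -68578) = 1/6859

Step 1 — x − y = 12 − (-68578) = 68590. Step 2 — v_19(68590) = 3 (factor: 68590 = (19^3 · 10); the sign does not affect v_p). Step 3 — |x − y|_19 = 19^{-3} = 1/6859.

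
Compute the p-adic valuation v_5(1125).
v_5(1125) = 3

v_5(n) is the largest exponent k such that 5^k divides n. Factor out: 1125 = 5^3 · 9. (Sign doesn't affect v_p.) So v_5(1125) = 3.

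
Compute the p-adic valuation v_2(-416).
v_2(-416) = 5

v_2(n) is the largest exponent k such that 2^k divides n. Factor out: -416 = -2^5 · 13. (Sign doesn't affect v_p.) So v_2(-416) = 5.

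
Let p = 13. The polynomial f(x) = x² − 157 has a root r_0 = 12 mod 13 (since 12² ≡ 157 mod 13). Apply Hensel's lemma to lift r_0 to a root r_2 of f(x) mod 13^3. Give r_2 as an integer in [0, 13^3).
r_2 = 766 (mod 2197)

Hensel's recurrence: r_{i+1} = r_i − f(r_i)·(f′(r_i))^{-1} mod 13^{i+2}, with f′(x) = 2x. Iterate:
  r_0 = 12 (mod 13)
  r_1 = 90 (mod 169)
  r_2 = 766 (mod 2197)
Final: r_2 = 766, and one checks f(r_2) ≡ 0 mod 13^3.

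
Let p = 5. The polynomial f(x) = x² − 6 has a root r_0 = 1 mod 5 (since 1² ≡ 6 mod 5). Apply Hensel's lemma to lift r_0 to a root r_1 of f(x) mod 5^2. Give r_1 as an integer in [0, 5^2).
r_1 = 16 (mod 25)

Hensel's recurrence: r_{i+1} = r_i − f(r_i)·(f′(r_i))^{-1} mod 5^{i+2}, with f′(x) = 2x. Iterate:
  r_0 = 1 (mod 5)
  r_1 = 16 (mod 25)
Final: r_1 = 16, and one checks f(r_1) ≡ 0 mod 5^2.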